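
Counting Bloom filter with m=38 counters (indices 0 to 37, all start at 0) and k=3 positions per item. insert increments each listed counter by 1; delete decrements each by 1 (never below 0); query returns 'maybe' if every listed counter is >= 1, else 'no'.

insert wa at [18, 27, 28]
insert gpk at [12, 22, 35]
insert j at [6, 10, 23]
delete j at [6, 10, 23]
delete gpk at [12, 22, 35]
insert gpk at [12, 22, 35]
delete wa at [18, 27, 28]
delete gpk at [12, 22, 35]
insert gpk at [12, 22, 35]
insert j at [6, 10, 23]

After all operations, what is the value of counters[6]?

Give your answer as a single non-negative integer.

Answer: 1

Derivation:
Step 1: insert wa at [18, 27, 28] -> counters=[0,0,0,0,0,0,0,0,0,0,0,0,0,0,0,0,0,0,1,0,0,0,0,0,0,0,0,1,1,0,0,0,0,0,0,0,0,0]
Step 2: insert gpk at [12, 22, 35] -> counters=[0,0,0,0,0,0,0,0,0,0,0,0,1,0,0,0,0,0,1,0,0,0,1,0,0,0,0,1,1,0,0,0,0,0,0,1,0,0]
Step 3: insert j at [6, 10, 23] -> counters=[0,0,0,0,0,0,1,0,0,0,1,0,1,0,0,0,0,0,1,0,0,0,1,1,0,0,0,1,1,0,0,0,0,0,0,1,0,0]
Step 4: delete j at [6, 10, 23] -> counters=[0,0,0,0,0,0,0,0,0,0,0,0,1,0,0,0,0,0,1,0,0,0,1,0,0,0,0,1,1,0,0,0,0,0,0,1,0,0]
Step 5: delete gpk at [12, 22, 35] -> counters=[0,0,0,0,0,0,0,0,0,0,0,0,0,0,0,0,0,0,1,0,0,0,0,0,0,0,0,1,1,0,0,0,0,0,0,0,0,0]
Step 6: insert gpk at [12, 22, 35] -> counters=[0,0,0,0,0,0,0,0,0,0,0,0,1,0,0,0,0,0,1,0,0,0,1,0,0,0,0,1,1,0,0,0,0,0,0,1,0,0]
Step 7: delete wa at [18, 27, 28] -> counters=[0,0,0,0,0,0,0,0,0,0,0,0,1,0,0,0,0,0,0,0,0,0,1,0,0,0,0,0,0,0,0,0,0,0,0,1,0,0]
Step 8: delete gpk at [12, 22, 35] -> counters=[0,0,0,0,0,0,0,0,0,0,0,0,0,0,0,0,0,0,0,0,0,0,0,0,0,0,0,0,0,0,0,0,0,0,0,0,0,0]
Step 9: insert gpk at [12, 22, 35] -> counters=[0,0,0,0,0,0,0,0,0,0,0,0,1,0,0,0,0,0,0,0,0,0,1,0,0,0,0,0,0,0,0,0,0,0,0,1,0,0]
Step 10: insert j at [6, 10, 23] -> counters=[0,0,0,0,0,0,1,0,0,0,1,0,1,0,0,0,0,0,0,0,0,0,1,1,0,0,0,0,0,0,0,0,0,0,0,1,0,0]
Final counters=[0,0,0,0,0,0,1,0,0,0,1,0,1,0,0,0,0,0,0,0,0,0,1,1,0,0,0,0,0,0,0,0,0,0,0,1,0,0] -> counters[6]=1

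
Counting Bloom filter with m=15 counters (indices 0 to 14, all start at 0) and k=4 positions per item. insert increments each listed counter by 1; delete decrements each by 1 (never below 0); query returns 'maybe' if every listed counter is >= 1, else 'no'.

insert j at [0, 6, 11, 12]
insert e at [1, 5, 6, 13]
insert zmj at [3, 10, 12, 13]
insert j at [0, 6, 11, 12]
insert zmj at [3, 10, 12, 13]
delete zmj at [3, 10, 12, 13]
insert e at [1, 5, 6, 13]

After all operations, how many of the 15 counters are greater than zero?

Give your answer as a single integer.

Answer: 9

Derivation:
Step 1: insert j at [0, 6, 11, 12] -> counters=[1,0,0,0,0,0,1,0,0,0,0,1,1,0,0]
Step 2: insert e at [1, 5, 6, 13] -> counters=[1,1,0,0,0,1,2,0,0,0,0,1,1,1,0]
Step 3: insert zmj at [3, 10, 12, 13] -> counters=[1,1,0,1,0,1,2,0,0,0,1,1,2,2,0]
Step 4: insert j at [0, 6, 11, 12] -> counters=[2,1,0,1,0,1,3,0,0,0,1,2,3,2,0]
Step 5: insert zmj at [3, 10, 12, 13] -> counters=[2,1,0,2,0,1,3,0,0,0,2,2,4,3,0]
Step 6: delete zmj at [3, 10, 12, 13] -> counters=[2,1,0,1,0,1,3,0,0,0,1,2,3,2,0]
Step 7: insert e at [1, 5, 6, 13] -> counters=[2,2,0,1,0,2,4,0,0,0,1,2,3,3,0]
Final counters=[2,2,0,1,0,2,4,0,0,0,1,2,3,3,0] -> 9 nonzero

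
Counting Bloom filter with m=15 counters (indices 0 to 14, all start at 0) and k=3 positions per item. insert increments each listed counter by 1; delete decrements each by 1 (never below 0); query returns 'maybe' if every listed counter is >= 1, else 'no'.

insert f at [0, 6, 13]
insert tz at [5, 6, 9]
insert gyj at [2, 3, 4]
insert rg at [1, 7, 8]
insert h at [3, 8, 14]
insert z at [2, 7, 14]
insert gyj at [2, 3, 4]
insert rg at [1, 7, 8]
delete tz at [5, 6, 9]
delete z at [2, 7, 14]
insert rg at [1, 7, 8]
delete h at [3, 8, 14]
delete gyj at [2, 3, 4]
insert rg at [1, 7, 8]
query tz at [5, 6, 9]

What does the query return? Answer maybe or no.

Step 1: insert f at [0, 6, 13] -> counters=[1,0,0,0,0,0,1,0,0,0,0,0,0,1,0]
Step 2: insert tz at [5, 6, 9] -> counters=[1,0,0,0,0,1,2,0,0,1,0,0,0,1,0]
Step 3: insert gyj at [2, 3, 4] -> counters=[1,0,1,1,1,1,2,0,0,1,0,0,0,1,0]
Step 4: insert rg at [1, 7, 8] -> counters=[1,1,1,1,1,1,2,1,1,1,0,0,0,1,0]
Step 5: insert h at [3, 8, 14] -> counters=[1,1,1,2,1,1,2,1,2,1,0,0,0,1,1]
Step 6: insert z at [2, 7, 14] -> counters=[1,1,2,2,1,1,2,2,2,1,0,0,0,1,2]
Step 7: insert gyj at [2, 3, 4] -> counters=[1,1,3,3,2,1,2,2,2,1,0,0,0,1,2]
Step 8: insert rg at [1, 7, 8] -> counters=[1,2,3,3,2,1,2,3,3,1,0,0,0,1,2]
Step 9: delete tz at [5, 6, 9] -> counters=[1,2,3,3,2,0,1,3,3,0,0,0,0,1,2]
Step 10: delete z at [2, 7, 14] -> counters=[1,2,2,3,2,0,1,2,3,0,0,0,0,1,1]
Step 11: insert rg at [1, 7, 8] -> counters=[1,3,2,3,2,0,1,3,4,0,0,0,0,1,1]
Step 12: delete h at [3, 8, 14] -> counters=[1,3,2,2,2,0,1,3,3,0,0,0,0,1,0]
Step 13: delete gyj at [2, 3, 4] -> counters=[1,3,1,1,1,0,1,3,3,0,0,0,0,1,0]
Step 14: insert rg at [1, 7, 8] -> counters=[1,4,1,1,1,0,1,4,4,0,0,0,0,1,0]
Query tz: check counters[5]=0 counters[6]=1 counters[9]=0 -> no

Answer: no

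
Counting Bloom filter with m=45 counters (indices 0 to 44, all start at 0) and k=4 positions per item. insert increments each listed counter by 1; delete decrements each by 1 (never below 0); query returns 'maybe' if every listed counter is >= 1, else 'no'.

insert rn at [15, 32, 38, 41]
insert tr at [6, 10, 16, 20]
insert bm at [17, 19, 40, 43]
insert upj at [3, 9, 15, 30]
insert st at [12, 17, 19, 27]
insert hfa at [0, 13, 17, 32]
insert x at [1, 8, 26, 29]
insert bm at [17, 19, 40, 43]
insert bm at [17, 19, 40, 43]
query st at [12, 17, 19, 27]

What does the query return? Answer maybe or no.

Step 1: insert rn at [15, 32, 38, 41] -> counters=[0,0,0,0,0,0,0,0,0,0,0,0,0,0,0,1,0,0,0,0,0,0,0,0,0,0,0,0,0,0,0,0,1,0,0,0,0,0,1,0,0,1,0,0,0]
Step 2: insert tr at [6, 10, 16, 20] -> counters=[0,0,0,0,0,0,1,0,0,0,1,0,0,0,0,1,1,0,0,0,1,0,0,0,0,0,0,0,0,0,0,0,1,0,0,0,0,0,1,0,0,1,0,0,0]
Step 3: insert bm at [17, 19, 40, 43] -> counters=[0,0,0,0,0,0,1,0,0,0,1,0,0,0,0,1,1,1,0,1,1,0,0,0,0,0,0,0,0,0,0,0,1,0,0,0,0,0,1,0,1,1,0,1,0]
Step 4: insert upj at [3, 9, 15, 30] -> counters=[0,0,0,1,0,0,1,0,0,1,1,0,0,0,0,2,1,1,0,1,1,0,0,0,0,0,0,0,0,0,1,0,1,0,0,0,0,0,1,0,1,1,0,1,0]
Step 5: insert st at [12, 17, 19, 27] -> counters=[0,0,0,1,0,0,1,0,0,1,1,0,1,0,0,2,1,2,0,2,1,0,0,0,0,0,0,1,0,0,1,0,1,0,0,0,0,0,1,0,1,1,0,1,0]
Step 6: insert hfa at [0, 13, 17, 32] -> counters=[1,0,0,1,0,0,1,0,0,1,1,0,1,1,0,2,1,3,0,2,1,0,0,0,0,0,0,1,0,0,1,0,2,0,0,0,0,0,1,0,1,1,0,1,0]
Step 7: insert x at [1, 8, 26, 29] -> counters=[1,1,0,1,0,0,1,0,1,1,1,0,1,1,0,2,1,3,0,2,1,0,0,0,0,0,1,1,0,1,1,0,2,0,0,0,0,0,1,0,1,1,0,1,0]
Step 8: insert bm at [17, 19, 40, 43] -> counters=[1,1,0,1,0,0,1,0,1,1,1,0,1,1,0,2,1,4,0,3,1,0,0,0,0,0,1,1,0,1,1,0,2,0,0,0,0,0,1,0,2,1,0,2,0]
Step 9: insert bm at [17, 19, 40, 43] -> counters=[1,1,0,1,0,0,1,0,1,1,1,0,1,1,0,2,1,5,0,4,1,0,0,0,0,0,1,1,0,1,1,0,2,0,0,0,0,0,1,0,3,1,0,3,0]
Query st: check counters[12]=1 counters[17]=5 counters[19]=4 counters[27]=1 -> maybe

Answer: maybe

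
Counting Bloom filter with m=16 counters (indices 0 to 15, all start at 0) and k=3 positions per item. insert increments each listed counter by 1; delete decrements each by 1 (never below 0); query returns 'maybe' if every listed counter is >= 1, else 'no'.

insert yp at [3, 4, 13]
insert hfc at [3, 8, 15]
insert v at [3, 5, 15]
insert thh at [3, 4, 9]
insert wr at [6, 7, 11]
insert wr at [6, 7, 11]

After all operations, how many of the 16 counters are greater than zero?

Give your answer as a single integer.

Step 1: insert yp at [3, 4, 13] -> counters=[0,0,0,1,1,0,0,0,0,0,0,0,0,1,0,0]
Step 2: insert hfc at [3, 8, 15] -> counters=[0,0,0,2,1,0,0,0,1,0,0,0,0,1,0,1]
Step 3: insert v at [3, 5, 15] -> counters=[0,0,0,3,1,1,0,0,1,0,0,0,0,1,0,2]
Step 4: insert thh at [3, 4, 9] -> counters=[0,0,0,4,2,1,0,0,1,1,0,0,0,1,0,2]
Step 5: insert wr at [6, 7, 11] -> counters=[0,0,0,4,2,1,1,1,1,1,0,1,0,1,0,2]
Step 6: insert wr at [6, 7, 11] -> counters=[0,0,0,4,2,1,2,2,1,1,0,2,0,1,0,2]
Final counters=[0,0,0,4,2,1,2,2,1,1,0,2,0,1,0,2] -> 10 nonzero

Answer: 10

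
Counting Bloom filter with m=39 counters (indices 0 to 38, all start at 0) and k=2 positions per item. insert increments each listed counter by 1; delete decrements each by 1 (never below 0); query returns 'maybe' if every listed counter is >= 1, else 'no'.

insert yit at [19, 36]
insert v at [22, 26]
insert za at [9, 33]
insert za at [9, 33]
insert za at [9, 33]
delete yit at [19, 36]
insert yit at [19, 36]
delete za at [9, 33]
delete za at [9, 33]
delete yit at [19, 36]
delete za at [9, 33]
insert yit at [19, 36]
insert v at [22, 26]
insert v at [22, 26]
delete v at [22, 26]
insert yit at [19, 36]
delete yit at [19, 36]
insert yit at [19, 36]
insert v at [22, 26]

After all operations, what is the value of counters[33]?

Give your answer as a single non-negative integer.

Answer: 0

Derivation:
Step 1: insert yit at [19, 36] -> counters=[0,0,0,0,0,0,0,0,0,0,0,0,0,0,0,0,0,0,0,1,0,0,0,0,0,0,0,0,0,0,0,0,0,0,0,0,1,0,0]
Step 2: insert v at [22, 26] -> counters=[0,0,0,0,0,0,0,0,0,0,0,0,0,0,0,0,0,0,0,1,0,0,1,0,0,0,1,0,0,0,0,0,0,0,0,0,1,0,0]
Step 3: insert za at [9, 33] -> counters=[0,0,0,0,0,0,0,0,0,1,0,0,0,0,0,0,0,0,0,1,0,0,1,0,0,0,1,0,0,0,0,0,0,1,0,0,1,0,0]
Step 4: insert za at [9, 33] -> counters=[0,0,0,0,0,0,0,0,0,2,0,0,0,0,0,0,0,0,0,1,0,0,1,0,0,0,1,0,0,0,0,0,0,2,0,0,1,0,0]
Step 5: insert za at [9, 33] -> counters=[0,0,0,0,0,0,0,0,0,3,0,0,0,0,0,0,0,0,0,1,0,0,1,0,0,0,1,0,0,0,0,0,0,3,0,0,1,0,0]
Step 6: delete yit at [19, 36] -> counters=[0,0,0,0,0,0,0,0,0,3,0,0,0,0,0,0,0,0,0,0,0,0,1,0,0,0,1,0,0,0,0,0,0,3,0,0,0,0,0]
Step 7: insert yit at [19, 36] -> counters=[0,0,0,0,0,0,0,0,0,3,0,0,0,0,0,0,0,0,0,1,0,0,1,0,0,0,1,0,0,0,0,0,0,3,0,0,1,0,0]
Step 8: delete za at [9, 33] -> counters=[0,0,0,0,0,0,0,0,0,2,0,0,0,0,0,0,0,0,0,1,0,0,1,0,0,0,1,0,0,0,0,0,0,2,0,0,1,0,0]
Step 9: delete za at [9, 33] -> counters=[0,0,0,0,0,0,0,0,0,1,0,0,0,0,0,0,0,0,0,1,0,0,1,0,0,0,1,0,0,0,0,0,0,1,0,0,1,0,0]
Step 10: delete yit at [19, 36] -> counters=[0,0,0,0,0,0,0,0,0,1,0,0,0,0,0,0,0,0,0,0,0,0,1,0,0,0,1,0,0,0,0,0,0,1,0,0,0,0,0]
Step 11: delete za at [9, 33] -> counters=[0,0,0,0,0,0,0,0,0,0,0,0,0,0,0,0,0,0,0,0,0,0,1,0,0,0,1,0,0,0,0,0,0,0,0,0,0,0,0]
Step 12: insert yit at [19, 36] -> counters=[0,0,0,0,0,0,0,0,0,0,0,0,0,0,0,0,0,0,0,1,0,0,1,0,0,0,1,0,0,0,0,0,0,0,0,0,1,0,0]
Step 13: insert v at [22, 26] -> counters=[0,0,0,0,0,0,0,0,0,0,0,0,0,0,0,0,0,0,0,1,0,0,2,0,0,0,2,0,0,0,0,0,0,0,0,0,1,0,0]
Step 14: insert v at [22, 26] -> counters=[0,0,0,0,0,0,0,0,0,0,0,0,0,0,0,0,0,0,0,1,0,0,3,0,0,0,3,0,0,0,0,0,0,0,0,0,1,0,0]
Step 15: delete v at [22, 26] -> counters=[0,0,0,0,0,0,0,0,0,0,0,0,0,0,0,0,0,0,0,1,0,0,2,0,0,0,2,0,0,0,0,0,0,0,0,0,1,0,0]
Step 16: insert yit at [19, 36] -> counters=[0,0,0,0,0,0,0,0,0,0,0,0,0,0,0,0,0,0,0,2,0,0,2,0,0,0,2,0,0,0,0,0,0,0,0,0,2,0,0]
Step 17: delete yit at [19, 36] -> counters=[0,0,0,0,0,0,0,0,0,0,0,0,0,0,0,0,0,0,0,1,0,0,2,0,0,0,2,0,0,0,0,0,0,0,0,0,1,0,0]
Step 18: insert yit at [19, 36] -> counters=[0,0,0,0,0,0,0,0,0,0,0,0,0,0,0,0,0,0,0,2,0,0,2,0,0,0,2,0,0,0,0,0,0,0,0,0,2,0,0]
Step 19: insert v at [22, 26] -> counters=[0,0,0,0,0,0,0,0,0,0,0,0,0,0,0,0,0,0,0,2,0,0,3,0,0,0,3,0,0,0,0,0,0,0,0,0,2,0,0]
Final counters=[0,0,0,0,0,0,0,0,0,0,0,0,0,0,0,0,0,0,0,2,0,0,3,0,0,0,3,0,0,0,0,0,0,0,0,0,2,0,0] -> counters[33]=0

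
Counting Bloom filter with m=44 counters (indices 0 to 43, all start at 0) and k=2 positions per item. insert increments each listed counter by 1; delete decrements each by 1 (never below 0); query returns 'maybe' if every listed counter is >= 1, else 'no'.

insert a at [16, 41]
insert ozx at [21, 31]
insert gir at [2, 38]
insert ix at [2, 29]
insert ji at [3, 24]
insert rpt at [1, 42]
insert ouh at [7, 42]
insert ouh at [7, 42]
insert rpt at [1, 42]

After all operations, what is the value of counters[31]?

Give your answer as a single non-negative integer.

Step 1: insert a at [16, 41] -> counters=[0,0,0,0,0,0,0,0,0,0,0,0,0,0,0,0,1,0,0,0,0,0,0,0,0,0,0,0,0,0,0,0,0,0,0,0,0,0,0,0,0,1,0,0]
Step 2: insert ozx at [21, 31] -> counters=[0,0,0,0,0,0,0,0,0,0,0,0,0,0,0,0,1,0,0,0,0,1,0,0,0,0,0,0,0,0,0,1,0,0,0,0,0,0,0,0,0,1,0,0]
Step 3: insert gir at [2, 38] -> counters=[0,0,1,0,0,0,0,0,0,0,0,0,0,0,0,0,1,0,0,0,0,1,0,0,0,0,0,0,0,0,0,1,0,0,0,0,0,0,1,0,0,1,0,0]
Step 4: insert ix at [2, 29] -> counters=[0,0,2,0,0,0,0,0,0,0,0,0,0,0,0,0,1,0,0,0,0,1,0,0,0,0,0,0,0,1,0,1,0,0,0,0,0,0,1,0,0,1,0,0]
Step 5: insert ji at [3, 24] -> counters=[0,0,2,1,0,0,0,0,0,0,0,0,0,0,0,0,1,0,0,0,0,1,0,0,1,0,0,0,0,1,0,1,0,0,0,0,0,0,1,0,0,1,0,0]
Step 6: insert rpt at [1, 42] -> counters=[0,1,2,1,0,0,0,0,0,0,0,0,0,0,0,0,1,0,0,0,0,1,0,0,1,0,0,0,0,1,0,1,0,0,0,0,0,0,1,0,0,1,1,0]
Step 7: insert ouh at [7, 42] -> counters=[0,1,2,1,0,0,0,1,0,0,0,0,0,0,0,0,1,0,0,0,0,1,0,0,1,0,0,0,0,1,0,1,0,0,0,0,0,0,1,0,0,1,2,0]
Step 8: insert ouh at [7, 42] -> counters=[0,1,2,1,0,0,0,2,0,0,0,0,0,0,0,0,1,0,0,0,0,1,0,0,1,0,0,0,0,1,0,1,0,0,0,0,0,0,1,0,0,1,3,0]
Step 9: insert rpt at [1, 42] -> counters=[0,2,2,1,0,0,0,2,0,0,0,0,0,0,0,0,1,0,0,0,0,1,0,0,1,0,0,0,0,1,0,1,0,0,0,0,0,0,1,0,0,1,4,0]
Final counters=[0,2,2,1,0,0,0,2,0,0,0,0,0,0,0,0,1,0,0,0,0,1,0,0,1,0,0,0,0,1,0,1,0,0,0,0,0,0,1,0,0,1,4,0] -> counters[31]=1

Answer: 1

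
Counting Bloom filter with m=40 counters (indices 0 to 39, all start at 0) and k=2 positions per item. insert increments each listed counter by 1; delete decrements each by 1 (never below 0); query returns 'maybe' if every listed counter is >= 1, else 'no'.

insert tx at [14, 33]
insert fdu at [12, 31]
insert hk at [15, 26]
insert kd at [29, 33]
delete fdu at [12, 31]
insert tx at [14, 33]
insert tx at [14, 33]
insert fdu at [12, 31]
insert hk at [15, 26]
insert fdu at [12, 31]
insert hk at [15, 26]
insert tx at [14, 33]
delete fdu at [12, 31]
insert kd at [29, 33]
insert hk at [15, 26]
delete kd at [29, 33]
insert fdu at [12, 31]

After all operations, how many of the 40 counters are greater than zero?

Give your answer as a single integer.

Step 1: insert tx at [14, 33] -> counters=[0,0,0,0,0,0,0,0,0,0,0,0,0,0,1,0,0,0,0,0,0,0,0,0,0,0,0,0,0,0,0,0,0,1,0,0,0,0,0,0]
Step 2: insert fdu at [12, 31] -> counters=[0,0,0,0,0,0,0,0,0,0,0,0,1,0,1,0,0,0,0,0,0,0,0,0,0,0,0,0,0,0,0,1,0,1,0,0,0,0,0,0]
Step 3: insert hk at [15, 26] -> counters=[0,0,0,0,0,0,0,0,0,0,0,0,1,0,1,1,0,0,0,0,0,0,0,0,0,0,1,0,0,0,0,1,0,1,0,0,0,0,0,0]
Step 4: insert kd at [29, 33] -> counters=[0,0,0,0,0,0,0,0,0,0,0,0,1,0,1,1,0,0,0,0,0,0,0,0,0,0,1,0,0,1,0,1,0,2,0,0,0,0,0,0]
Step 5: delete fdu at [12, 31] -> counters=[0,0,0,0,0,0,0,0,0,0,0,0,0,0,1,1,0,0,0,0,0,0,0,0,0,0,1,0,0,1,0,0,0,2,0,0,0,0,0,0]
Step 6: insert tx at [14, 33] -> counters=[0,0,0,0,0,0,0,0,0,0,0,0,0,0,2,1,0,0,0,0,0,0,0,0,0,0,1,0,0,1,0,0,0,3,0,0,0,0,0,0]
Step 7: insert tx at [14, 33] -> counters=[0,0,0,0,0,0,0,0,0,0,0,0,0,0,3,1,0,0,0,0,0,0,0,0,0,0,1,0,0,1,0,0,0,4,0,0,0,0,0,0]
Step 8: insert fdu at [12, 31] -> counters=[0,0,0,0,0,0,0,0,0,0,0,0,1,0,3,1,0,0,0,0,0,0,0,0,0,0,1,0,0,1,0,1,0,4,0,0,0,0,0,0]
Step 9: insert hk at [15, 26] -> counters=[0,0,0,0,0,0,0,0,0,0,0,0,1,0,3,2,0,0,0,0,0,0,0,0,0,0,2,0,0,1,0,1,0,4,0,0,0,0,0,0]
Step 10: insert fdu at [12, 31] -> counters=[0,0,0,0,0,0,0,0,0,0,0,0,2,0,3,2,0,0,0,0,0,0,0,0,0,0,2,0,0,1,0,2,0,4,0,0,0,0,0,0]
Step 11: insert hk at [15, 26] -> counters=[0,0,0,0,0,0,0,0,0,0,0,0,2,0,3,3,0,0,0,0,0,0,0,0,0,0,3,0,0,1,0,2,0,4,0,0,0,0,0,0]
Step 12: insert tx at [14, 33] -> counters=[0,0,0,0,0,0,0,0,0,0,0,0,2,0,4,3,0,0,0,0,0,0,0,0,0,0,3,0,0,1,0,2,0,5,0,0,0,0,0,0]
Step 13: delete fdu at [12, 31] -> counters=[0,0,0,0,0,0,0,0,0,0,0,0,1,0,4,3,0,0,0,0,0,0,0,0,0,0,3,0,0,1,0,1,0,5,0,0,0,0,0,0]
Step 14: insert kd at [29, 33] -> counters=[0,0,0,0,0,0,0,0,0,0,0,0,1,0,4,3,0,0,0,0,0,0,0,0,0,0,3,0,0,2,0,1,0,6,0,0,0,0,0,0]
Step 15: insert hk at [15, 26] -> counters=[0,0,0,0,0,0,0,0,0,0,0,0,1,0,4,4,0,0,0,0,0,0,0,0,0,0,4,0,0,2,0,1,0,6,0,0,0,0,0,0]
Step 16: delete kd at [29, 33] -> counters=[0,0,0,0,0,0,0,0,0,0,0,0,1,0,4,4,0,0,0,0,0,0,0,0,0,0,4,0,0,1,0,1,0,5,0,0,0,0,0,0]
Step 17: insert fdu at [12, 31] -> counters=[0,0,0,0,0,0,0,0,0,0,0,0,2,0,4,4,0,0,0,0,0,0,0,0,0,0,4,0,0,1,0,2,0,5,0,0,0,0,0,0]
Final counters=[0,0,0,0,0,0,0,0,0,0,0,0,2,0,4,4,0,0,0,0,0,0,0,0,0,0,4,0,0,1,0,2,0,5,0,0,0,0,0,0] -> 7 nonzero

Answer: 7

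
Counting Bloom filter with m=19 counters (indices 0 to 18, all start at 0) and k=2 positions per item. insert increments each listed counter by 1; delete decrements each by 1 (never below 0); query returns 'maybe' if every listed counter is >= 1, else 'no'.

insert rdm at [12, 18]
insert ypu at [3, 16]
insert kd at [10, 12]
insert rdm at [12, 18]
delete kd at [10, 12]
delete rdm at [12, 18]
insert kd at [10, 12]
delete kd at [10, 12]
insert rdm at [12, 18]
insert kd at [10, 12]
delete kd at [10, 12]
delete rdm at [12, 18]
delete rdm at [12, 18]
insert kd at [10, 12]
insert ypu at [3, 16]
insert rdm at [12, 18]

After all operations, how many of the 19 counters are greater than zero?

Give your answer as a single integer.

Step 1: insert rdm at [12, 18] -> counters=[0,0,0,0,0,0,0,0,0,0,0,0,1,0,0,0,0,0,1]
Step 2: insert ypu at [3, 16] -> counters=[0,0,0,1,0,0,0,0,0,0,0,0,1,0,0,0,1,0,1]
Step 3: insert kd at [10, 12] -> counters=[0,0,0,1,0,0,0,0,0,0,1,0,2,0,0,0,1,0,1]
Step 4: insert rdm at [12, 18] -> counters=[0,0,0,1,0,0,0,0,0,0,1,0,3,0,0,0,1,0,2]
Step 5: delete kd at [10, 12] -> counters=[0,0,0,1,0,0,0,0,0,0,0,0,2,0,0,0,1,0,2]
Step 6: delete rdm at [12, 18] -> counters=[0,0,0,1,0,0,0,0,0,0,0,0,1,0,0,0,1,0,1]
Step 7: insert kd at [10, 12] -> counters=[0,0,0,1,0,0,0,0,0,0,1,0,2,0,0,0,1,0,1]
Step 8: delete kd at [10, 12] -> counters=[0,0,0,1,0,0,0,0,0,0,0,0,1,0,0,0,1,0,1]
Step 9: insert rdm at [12, 18] -> counters=[0,0,0,1,0,0,0,0,0,0,0,0,2,0,0,0,1,0,2]
Step 10: insert kd at [10, 12] -> counters=[0,0,0,1,0,0,0,0,0,0,1,0,3,0,0,0,1,0,2]
Step 11: delete kd at [10, 12] -> counters=[0,0,0,1,0,0,0,0,0,0,0,0,2,0,0,0,1,0,2]
Step 12: delete rdm at [12, 18] -> counters=[0,0,0,1,0,0,0,0,0,0,0,0,1,0,0,0,1,0,1]
Step 13: delete rdm at [12, 18] -> counters=[0,0,0,1,0,0,0,0,0,0,0,0,0,0,0,0,1,0,0]
Step 14: insert kd at [10, 12] -> counters=[0,0,0,1,0,0,0,0,0,0,1,0,1,0,0,0,1,0,0]
Step 15: insert ypu at [3, 16] -> counters=[0,0,0,2,0,0,0,0,0,0,1,0,1,0,0,0,2,0,0]
Step 16: insert rdm at [12, 18] -> counters=[0,0,0,2,0,0,0,0,0,0,1,0,2,0,0,0,2,0,1]
Final counters=[0,0,0,2,0,0,0,0,0,0,1,0,2,0,0,0,2,0,1] -> 5 nonzero

Answer: 5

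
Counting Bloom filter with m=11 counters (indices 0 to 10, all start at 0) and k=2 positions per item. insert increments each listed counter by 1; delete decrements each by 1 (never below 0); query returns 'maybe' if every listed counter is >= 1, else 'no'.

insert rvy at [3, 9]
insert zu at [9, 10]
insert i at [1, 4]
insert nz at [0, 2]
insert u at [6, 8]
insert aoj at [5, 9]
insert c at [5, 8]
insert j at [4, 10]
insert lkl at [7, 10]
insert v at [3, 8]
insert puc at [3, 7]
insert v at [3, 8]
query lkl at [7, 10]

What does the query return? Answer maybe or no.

Step 1: insert rvy at [3, 9] -> counters=[0,0,0,1,0,0,0,0,0,1,0]
Step 2: insert zu at [9, 10] -> counters=[0,0,0,1,0,0,0,0,0,2,1]
Step 3: insert i at [1, 4] -> counters=[0,1,0,1,1,0,0,0,0,2,1]
Step 4: insert nz at [0, 2] -> counters=[1,1,1,1,1,0,0,0,0,2,1]
Step 5: insert u at [6, 8] -> counters=[1,1,1,1,1,0,1,0,1,2,1]
Step 6: insert aoj at [5, 9] -> counters=[1,1,1,1,1,1,1,0,1,3,1]
Step 7: insert c at [5, 8] -> counters=[1,1,1,1,1,2,1,0,2,3,1]
Step 8: insert j at [4, 10] -> counters=[1,1,1,1,2,2,1,0,2,3,2]
Step 9: insert lkl at [7, 10] -> counters=[1,1,1,1,2,2,1,1,2,3,3]
Step 10: insert v at [3, 8] -> counters=[1,1,1,2,2,2,1,1,3,3,3]
Step 11: insert puc at [3, 7] -> counters=[1,1,1,3,2,2,1,2,3,3,3]
Step 12: insert v at [3, 8] -> counters=[1,1,1,4,2,2,1,2,4,3,3]
Query lkl: check counters[7]=2 counters[10]=3 -> maybe

Answer: maybe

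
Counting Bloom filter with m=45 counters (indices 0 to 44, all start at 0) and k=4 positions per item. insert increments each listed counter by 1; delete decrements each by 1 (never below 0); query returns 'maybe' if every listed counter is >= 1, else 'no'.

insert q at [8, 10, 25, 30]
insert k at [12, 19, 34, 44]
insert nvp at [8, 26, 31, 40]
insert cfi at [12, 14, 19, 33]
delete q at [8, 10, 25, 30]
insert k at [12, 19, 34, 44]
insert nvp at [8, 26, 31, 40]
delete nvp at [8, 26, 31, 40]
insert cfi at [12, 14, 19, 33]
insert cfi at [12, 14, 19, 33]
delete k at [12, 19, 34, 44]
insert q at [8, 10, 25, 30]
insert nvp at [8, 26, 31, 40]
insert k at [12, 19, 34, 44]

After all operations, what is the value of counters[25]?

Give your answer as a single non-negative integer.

Step 1: insert q at [8, 10, 25, 30] -> counters=[0,0,0,0,0,0,0,0,1,0,1,0,0,0,0,0,0,0,0,0,0,0,0,0,0,1,0,0,0,0,1,0,0,0,0,0,0,0,0,0,0,0,0,0,0]
Step 2: insert k at [12, 19, 34, 44] -> counters=[0,0,0,0,0,0,0,0,1,0,1,0,1,0,0,0,0,0,0,1,0,0,0,0,0,1,0,0,0,0,1,0,0,0,1,0,0,0,0,0,0,0,0,0,1]
Step 3: insert nvp at [8, 26, 31, 40] -> counters=[0,0,0,0,0,0,0,0,2,0,1,0,1,0,0,0,0,0,0,1,0,0,0,0,0,1,1,0,0,0,1,1,0,0,1,0,0,0,0,0,1,0,0,0,1]
Step 4: insert cfi at [12, 14, 19, 33] -> counters=[0,0,0,0,0,0,0,0,2,0,1,0,2,0,1,0,0,0,0,2,0,0,0,0,0,1,1,0,0,0,1,1,0,1,1,0,0,0,0,0,1,0,0,0,1]
Step 5: delete q at [8, 10, 25, 30] -> counters=[0,0,0,0,0,0,0,0,1,0,0,0,2,0,1,0,0,0,0,2,0,0,0,0,0,0,1,0,0,0,0,1,0,1,1,0,0,0,0,0,1,0,0,0,1]
Step 6: insert k at [12, 19, 34, 44] -> counters=[0,0,0,0,0,0,0,0,1,0,0,0,3,0,1,0,0,0,0,3,0,0,0,0,0,0,1,0,0,0,0,1,0,1,2,0,0,0,0,0,1,0,0,0,2]
Step 7: insert nvp at [8, 26, 31, 40] -> counters=[0,0,0,0,0,0,0,0,2,0,0,0,3,0,1,0,0,0,0,3,0,0,0,0,0,0,2,0,0,0,0,2,0,1,2,0,0,0,0,0,2,0,0,0,2]
Step 8: delete nvp at [8, 26, 31, 40] -> counters=[0,0,0,0,0,0,0,0,1,0,0,0,3,0,1,0,0,0,0,3,0,0,0,0,0,0,1,0,0,0,0,1,0,1,2,0,0,0,0,0,1,0,0,0,2]
Step 9: insert cfi at [12, 14, 19, 33] -> counters=[0,0,0,0,0,0,0,0,1,0,0,0,4,0,2,0,0,0,0,4,0,0,0,0,0,0,1,0,0,0,0,1,0,2,2,0,0,0,0,0,1,0,0,0,2]
Step 10: insert cfi at [12, 14, 19, 33] -> counters=[0,0,0,0,0,0,0,0,1,0,0,0,5,0,3,0,0,0,0,5,0,0,0,0,0,0,1,0,0,0,0,1,0,3,2,0,0,0,0,0,1,0,0,0,2]
Step 11: delete k at [12, 19, 34, 44] -> counters=[0,0,0,0,0,0,0,0,1,0,0,0,4,0,3,0,0,0,0,4,0,0,0,0,0,0,1,0,0,0,0,1,0,3,1,0,0,0,0,0,1,0,0,0,1]
Step 12: insert q at [8, 10, 25, 30] -> counters=[0,0,0,0,0,0,0,0,2,0,1,0,4,0,3,0,0,0,0,4,0,0,0,0,0,1,1,0,0,0,1,1,0,3,1,0,0,0,0,0,1,0,0,0,1]
Step 13: insert nvp at [8, 26, 31, 40] -> counters=[0,0,0,0,0,0,0,0,3,0,1,0,4,0,3,0,0,0,0,4,0,0,0,0,0,1,2,0,0,0,1,2,0,3,1,0,0,0,0,0,2,0,0,0,1]
Step 14: insert k at [12, 19, 34, 44] -> counters=[0,0,0,0,0,0,0,0,3,0,1,0,5,0,3,0,0,0,0,5,0,0,0,0,0,1,2,0,0,0,1,2,0,3,2,0,0,0,0,0,2,0,0,0,2]
Final counters=[0,0,0,0,0,0,0,0,3,0,1,0,5,0,3,0,0,0,0,5,0,0,0,0,0,1,2,0,0,0,1,2,0,3,2,0,0,0,0,0,2,0,0,0,2] -> counters[25]=1

Answer: 1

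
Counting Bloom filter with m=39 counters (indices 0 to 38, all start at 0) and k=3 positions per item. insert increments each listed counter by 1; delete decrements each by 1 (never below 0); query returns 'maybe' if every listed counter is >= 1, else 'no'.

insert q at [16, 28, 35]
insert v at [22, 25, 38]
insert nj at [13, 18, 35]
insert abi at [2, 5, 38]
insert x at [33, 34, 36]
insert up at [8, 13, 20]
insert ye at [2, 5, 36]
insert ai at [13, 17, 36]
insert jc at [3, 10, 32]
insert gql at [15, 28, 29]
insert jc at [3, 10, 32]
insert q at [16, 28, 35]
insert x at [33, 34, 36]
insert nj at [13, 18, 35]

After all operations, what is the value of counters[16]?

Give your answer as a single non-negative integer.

Answer: 2

Derivation:
Step 1: insert q at [16, 28, 35] -> counters=[0,0,0,0,0,0,0,0,0,0,0,0,0,0,0,0,1,0,0,0,0,0,0,0,0,0,0,0,1,0,0,0,0,0,0,1,0,0,0]
Step 2: insert v at [22, 25, 38] -> counters=[0,0,0,0,0,0,0,0,0,0,0,0,0,0,0,0,1,0,0,0,0,0,1,0,0,1,0,0,1,0,0,0,0,0,0,1,0,0,1]
Step 3: insert nj at [13, 18, 35] -> counters=[0,0,0,0,0,0,0,0,0,0,0,0,0,1,0,0,1,0,1,0,0,0,1,0,0,1,0,0,1,0,0,0,0,0,0,2,0,0,1]
Step 4: insert abi at [2, 5, 38] -> counters=[0,0,1,0,0,1,0,0,0,0,0,0,0,1,0,0,1,0,1,0,0,0,1,0,0,1,0,0,1,0,0,0,0,0,0,2,0,0,2]
Step 5: insert x at [33, 34, 36] -> counters=[0,0,1,0,0,1,0,0,0,0,0,0,0,1,0,0,1,0,1,0,0,0,1,0,0,1,0,0,1,0,0,0,0,1,1,2,1,0,2]
Step 6: insert up at [8, 13, 20] -> counters=[0,0,1,0,0,1,0,0,1,0,0,0,0,2,0,0,1,0,1,0,1,0,1,0,0,1,0,0,1,0,0,0,0,1,1,2,1,0,2]
Step 7: insert ye at [2, 5, 36] -> counters=[0,0,2,0,0,2,0,0,1,0,0,0,0,2,0,0,1,0,1,0,1,0,1,0,0,1,0,0,1,0,0,0,0,1,1,2,2,0,2]
Step 8: insert ai at [13, 17, 36] -> counters=[0,0,2,0,0,2,0,0,1,0,0,0,0,3,0,0,1,1,1,0,1,0,1,0,0,1,0,0,1,0,0,0,0,1,1,2,3,0,2]
Step 9: insert jc at [3, 10, 32] -> counters=[0,0,2,1,0,2,0,0,1,0,1,0,0,3,0,0,1,1,1,0,1,0,1,0,0,1,0,0,1,0,0,0,1,1,1,2,3,0,2]
Step 10: insert gql at [15, 28, 29] -> counters=[0,0,2,1,0,2,0,0,1,0,1,0,0,3,0,1,1,1,1,0,1,0,1,0,0,1,0,0,2,1,0,0,1,1,1,2,3,0,2]
Step 11: insert jc at [3, 10, 32] -> counters=[0,0,2,2,0,2,0,0,1,0,2,0,0,3,0,1,1,1,1,0,1,0,1,0,0,1,0,0,2,1,0,0,2,1,1,2,3,0,2]
Step 12: insert q at [16, 28, 35] -> counters=[0,0,2,2,0,2,0,0,1,0,2,0,0,3,0,1,2,1,1,0,1,0,1,0,0,1,0,0,3,1,0,0,2,1,1,3,3,0,2]
Step 13: insert x at [33, 34, 36] -> counters=[0,0,2,2,0,2,0,0,1,0,2,0,0,3,0,1,2,1,1,0,1,0,1,0,0,1,0,0,3,1,0,0,2,2,2,3,4,0,2]
Step 14: insert nj at [13, 18, 35] -> counters=[0,0,2,2,0,2,0,0,1,0,2,0,0,4,0,1,2,1,2,0,1,0,1,0,0,1,0,0,3,1,0,0,2,2,2,4,4,0,2]
Final counters=[0,0,2,2,0,2,0,0,1,0,2,0,0,4,0,1,2,1,2,0,1,0,1,0,0,1,0,0,3,1,0,0,2,2,2,4,4,0,2] -> counters[16]=2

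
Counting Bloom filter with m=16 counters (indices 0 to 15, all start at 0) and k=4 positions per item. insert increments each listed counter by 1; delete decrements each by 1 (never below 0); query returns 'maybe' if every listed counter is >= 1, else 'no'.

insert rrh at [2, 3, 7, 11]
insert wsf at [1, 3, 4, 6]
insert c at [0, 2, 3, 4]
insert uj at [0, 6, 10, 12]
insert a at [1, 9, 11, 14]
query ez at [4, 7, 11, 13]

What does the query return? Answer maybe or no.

Answer: no

Derivation:
Step 1: insert rrh at [2, 3, 7, 11] -> counters=[0,0,1,1,0,0,0,1,0,0,0,1,0,0,0,0]
Step 2: insert wsf at [1, 3, 4, 6] -> counters=[0,1,1,2,1,0,1,1,0,0,0,1,0,0,0,0]
Step 3: insert c at [0, 2, 3, 4] -> counters=[1,1,2,3,2,0,1,1,0,0,0,1,0,0,0,0]
Step 4: insert uj at [0, 6, 10, 12] -> counters=[2,1,2,3,2,0,2,1,0,0,1,1,1,0,0,0]
Step 5: insert a at [1, 9, 11, 14] -> counters=[2,2,2,3,2,0,2,1,0,1,1,2,1,0,1,0]
Query ez: check counters[4]=2 counters[7]=1 counters[11]=2 counters[13]=0 -> no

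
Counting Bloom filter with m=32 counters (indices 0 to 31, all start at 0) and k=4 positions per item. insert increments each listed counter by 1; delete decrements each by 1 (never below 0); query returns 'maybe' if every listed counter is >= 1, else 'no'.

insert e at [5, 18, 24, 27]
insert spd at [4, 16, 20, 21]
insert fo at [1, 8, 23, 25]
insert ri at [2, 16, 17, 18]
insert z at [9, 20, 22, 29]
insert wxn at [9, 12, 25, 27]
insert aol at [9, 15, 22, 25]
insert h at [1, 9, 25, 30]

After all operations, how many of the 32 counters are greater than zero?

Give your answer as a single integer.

Step 1: insert e at [5, 18, 24, 27] -> counters=[0,0,0,0,0,1,0,0,0,0,0,0,0,0,0,0,0,0,1,0,0,0,0,0,1,0,0,1,0,0,0,0]
Step 2: insert spd at [4, 16, 20, 21] -> counters=[0,0,0,0,1,1,0,0,0,0,0,0,0,0,0,0,1,0,1,0,1,1,0,0,1,0,0,1,0,0,0,0]
Step 3: insert fo at [1, 8, 23, 25] -> counters=[0,1,0,0,1,1,0,0,1,0,0,0,0,0,0,0,1,0,1,0,1,1,0,1,1,1,0,1,0,0,0,0]
Step 4: insert ri at [2, 16, 17, 18] -> counters=[0,1,1,0,1,1,0,0,1,0,0,0,0,0,0,0,2,1,2,0,1,1,0,1,1,1,0,1,0,0,0,0]
Step 5: insert z at [9, 20, 22, 29] -> counters=[0,1,1,0,1,1,0,0,1,1,0,0,0,0,0,0,2,1,2,0,2,1,1,1,1,1,0,1,0,1,0,0]
Step 6: insert wxn at [9, 12, 25, 27] -> counters=[0,1,1,0,1,1,0,0,1,2,0,0,1,0,0,0,2,1,2,0,2,1,1,1,1,2,0,2,0,1,0,0]
Step 7: insert aol at [9, 15, 22, 25] -> counters=[0,1,1,0,1,1,0,0,1,3,0,0,1,0,0,1,2,1,2,0,2,1,2,1,1,3,0,2,0,1,0,0]
Step 8: insert h at [1, 9, 25, 30] -> counters=[0,2,1,0,1,1,0,0,1,4,0,0,1,0,0,1,2,1,2,0,2,1,2,1,1,4,0,2,0,1,1,0]
Final counters=[0,2,1,0,1,1,0,0,1,4,0,0,1,0,0,1,2,1,2,0,2,1,2,1,1,4,0,2,0,1,1,0] -> 20 nonzero

Answer: 20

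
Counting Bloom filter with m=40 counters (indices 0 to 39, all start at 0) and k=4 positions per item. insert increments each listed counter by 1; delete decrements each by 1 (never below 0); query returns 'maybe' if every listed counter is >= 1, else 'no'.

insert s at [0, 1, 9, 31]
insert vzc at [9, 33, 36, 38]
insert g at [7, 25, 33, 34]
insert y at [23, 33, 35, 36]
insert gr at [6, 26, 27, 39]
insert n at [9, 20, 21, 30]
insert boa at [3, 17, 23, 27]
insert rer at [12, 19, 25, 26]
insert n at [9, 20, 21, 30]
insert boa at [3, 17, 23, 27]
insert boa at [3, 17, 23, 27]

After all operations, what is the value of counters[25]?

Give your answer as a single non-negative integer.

Answer: 2

Derivation:
Step 1: insert s at [0, 1, 9, 31] -> counters=[1,1,0,0,0,0,0,0,0,1,0,0,0,0,0,0,0,0,0,0,0,0,0,0,0,0,0,0,0,0,0,1,0,0,0,0,0,0,0,0]
Step 2: insert vzc at [9, 33, 36, 38] -> counters=[1,1,0,0,0,0,0,0,0,2,0,0,0,0,0,0,0,0,0,0,0,0,0,0,0,0,0,0,0,0,0,1,0,1,0,0,1,0,1,0]
Step 3: insert g at [7, 25, 33, 34] -> counters=[1,1,0,0,0,0,0,1,0,2,0,0,0,0,0,0,0,0,0,0,0,0,0,0,0,1,0,0,0,0,0,1,0,2,1,0,1,0,1,0]
Step 4: insert y at [23, 33, 35, 36] -> counters=[1,1,0,0,0,0,0,1,0,2,0,0,0,0,0,0,0,0,0,0,0,0,0,1,0,1,0,0,0,0,0,1,0,3,1,1,2,0,1,0]
Step 5: insert gr at [6, 26, 27, 39] -> counters=[1,1,0,0,0,0,1,1,0,2,0,0,0,0,0,0,0,0,0,0,0,0,0,1,0,1,1,1,0,0,0,1,0,3,1,1,2,0,1,1]
Step 6: insert n at [9, 20, 21, 30] -> counters=[1,1,0,0,0,0,1,1,0,3,0,0,0,0,0,0,0,0,0,0,1,1,0,1,0,1,1,1,0,0,1,1,0,3,1,1,2,0,1,1]
Step 7: insert boa at [3, 17, 23, 27] -> counters=[1,1,0,1,0,0,1,1,0,3,0,0,0,0,0,0,0,1,0,0,1,1,0,2,0,1,1,2,0,0,1,1,0,3,1,1,2,0,1,1]
Step 8: insert rer at [12, 19, 25, 26] -> counters=[1,1,0,1,0,0,1,1,0,3,0,0,1,0,0,0,0,1,0,1,1,1,0,2,0,2,2,2,0,0,1,1,0,3,1,1,2,0,1,1]
Step 9: insert n at [9, 20, 21, 30] -> counters=[1,1,0,1,0,0,1,1,0,4,0,0,1,0,0,0,0,1,0,1,2,2,0,2,0,2,2,2,0,0,2,1,0,3,1,1,2,0,1,1]
Step 10: insert boa at [3, 17, 23, 27] -> counters=[1,1,0,2,0,0,1,1,0,4,0,0,1,0,0,0,0,2,0,1,2,2,0,3,0,2,2,3,0,0,2,1,0,3,1,1,2,0,1,1]
Step 11: insert boa at [3, 17, 23, 27] -> counters=[1,1,0,3,0,0,1,1,0,4,0,0,1,0,0,0,0,3,0,1,2,2,0,4,0,2,2,4,0,0,2,1,0,3,1,1,2,0,1,1]
Final counters=[1,1,0,3,0,0,1,1,0,4,0,0,1,0,0,0,0,3,0,1,2,2,0,4,0,2,2,4,0,0,2,1,0,3,1,1,2,0,1,1] -> counters[25]=2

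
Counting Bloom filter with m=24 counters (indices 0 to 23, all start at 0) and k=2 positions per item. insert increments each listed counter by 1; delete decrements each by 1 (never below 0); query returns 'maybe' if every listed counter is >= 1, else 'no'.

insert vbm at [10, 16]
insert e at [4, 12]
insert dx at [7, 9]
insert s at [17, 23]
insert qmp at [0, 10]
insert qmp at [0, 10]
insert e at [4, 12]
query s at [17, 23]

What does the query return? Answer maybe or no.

Step 1: insert vbm at [10, 16] -> counters=[0,0,0,0,0,0,0,0,0,0,1,0,0,0,0,0,1,0,0,0,0,0,0,0]
Step 2: insert e at [4, 12] -> counters=[0,0,0,0,1,0,0,0,0,0,1,0,1,0,0,0,1,0,0,0,0,0,0,0]
Step 3: insert dx at [7, 9] -> counters=[0,0,0,0,1,0,0,1,0,1,1,0,1,0,0,0,1,0,0,0,0,0,0,0]
Step 4: insert s at [17, 23] -> counters=[0,0,0,0,1,0,0,1,0,1,1,0,1,0,0,0,1,1,0,0,0,0,0,1]
Step 5: insert qmp at [0, 10] -> counters=[1,0,0,0,1,0,0,1,0,1,2,0,1,0,0,0,1,1,0,0,0,0,0,1]
Step 6: insert qmp at [0, 10] -> counters=[2,0,0,0,1,0,0,1,0,1,3,0,1,0,0,0,1,1,0,0,0,0,0,1]
Step 7: insert e at [4, 12] -> counters=[2,0,0,0,2,0,0,1,0,1,3,0,2,0,0,0,1,1,0,0,0,0,0,1]
Query s: check counters[17]=1 counters[23]=1 -> maybe

Answer: maybe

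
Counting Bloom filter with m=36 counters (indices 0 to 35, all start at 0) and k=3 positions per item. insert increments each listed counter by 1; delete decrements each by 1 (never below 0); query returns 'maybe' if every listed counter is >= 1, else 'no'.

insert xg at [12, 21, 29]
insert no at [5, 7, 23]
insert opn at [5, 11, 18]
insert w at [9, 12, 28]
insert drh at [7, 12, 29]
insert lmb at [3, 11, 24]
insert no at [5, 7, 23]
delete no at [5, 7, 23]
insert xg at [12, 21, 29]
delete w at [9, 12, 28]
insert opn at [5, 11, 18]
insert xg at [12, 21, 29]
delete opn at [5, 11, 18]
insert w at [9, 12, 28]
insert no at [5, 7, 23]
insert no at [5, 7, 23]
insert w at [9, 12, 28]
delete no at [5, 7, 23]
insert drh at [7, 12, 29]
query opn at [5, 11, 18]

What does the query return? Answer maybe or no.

Step 1: insert xg at [12, 21, 29] -> counters=[0,0,0,0,0,0,0,0,0,0,0,0,1,0,0,0,0,0,0,0,0,1,0,0,0,0,0,0,0,1,0,0,0,0,0,0]
Step 2: insert no at [5, 7, 23] -> counters=[0,0,0,0,0,1,0,1,0,0,0,0,1,0,0,0,0,0,0,0,0,1,0,1,0,0,0,0,0,1,0,0,0,0,0,0]
Step 3: insert opn at [5, 11, 18] -> counters=[0,0,0,0,0,2,0,1,0,0,0,1,1,0,0,0,0,0,1,0,0,1,0,1,0,0,0,0,0,1,0,0,0,0,0,0]
Step 4: insert w at [9, 12, 28] -> counters=[0,0,0,0,0,2,0,1,0,1,0,1,2,0,0,0,0,0,1,0,0,1,0,1,0,0,0,0,1,1,0,0,0,0,0,0]
Step 5: insert drh at [7, 12, 29] -> counters=[0,0,0,0,0,2,0,2,0,1,0,1,3,0,0,0,0,0,1,0,0,1,0,1,0,0,0,0,1,2,0,0,0,0,0,0]
Step 6: insert lmb at [3, 11, 24] -> counters=[0,0,0,1,0,2,0,2,0,1,0,2,3,0,0,0,0,0,1,0,0,1,0,1,1,0,0,0,1,2,0,0,0,0,0,0]
Step 7: insert no at [5, 7, 23] -> counters=[0,0,0,1,0,3,0,3,0,1,0,2,3,0,0,0,0,0,1,0,0,1,0,2,1,0,0,0,1,2,0,0,0,0,0,0]
Step 8: delete no at [5, 7, 23] -> counters=[0,0,0,1,0,2,0,2,0,1,0,2,3,0,0,0,0,0,1,0,0,1,0,1,1,0,0,0,1,2,0,0,0,0,0,0]
Step 9: insert xg at [12, 21, 29] -> counters=[0,0,0,1,0,2,0,2,0,1,0,2,4,0,0,0,0,0,1,0,0,2,0,1,1,0,0,0,1,3,0,0,0,0,0,0]
Step 10: delete w at [9, 12, 28] -> counters=[0,0,0,1,0,2,0,2,0,0,0,2,3,0,0,0,0,0,1,0,0,2,0,1,1,0,0,0,0,3,0,0,0,0,0,0]
Step 11: insert opn at [5, 11, 18] -> counters=[0,0,0,1,0,3,0,2,0,0,0,3,3,0,0,0,0,0,2,0,0,2,0,1,1,0,0,0,0,3,0,0,0,0,0,0]
Step 12: insert xg at [12, 21, 29] -> counters=[0,0,0,1,0,3,0,2,0,0,0,3,4,0,0,0,0,0,2,0,0,3,0,1,1,0,0,0,0,4,0,0,0,0,0,0]
Step 13: delete opn at [5, 11, 18] -> counters=[0,0,0,1,0,2,0,2,0,0,0,2,4,0,0,0,0,0,1,0,0,3,0,1,1,0,0,0,0,4,0,0,0,0,0,0]
Step 14: insert w at [9, 12, 28] -> counters=[0,0,0,1,0,2,0,2,0,1,0,2,5,0,0,0,0,0,1,0,0,3,0,1,1,0,0,0,1,4,0,0,0,0,0,0]
Step 15: insert no at [5, 7, 23] -> counters=[0,0,0,1,0,3,0,3,0,1,0,2,5,0,0,0,0,0,1,0,0,3,0,2,1,0,0,0,1,4,0,0,0,0,0,0]
Step 16: insert no at [5, 7, 23] -> counters=[0,0,0,1,0,4,0,4,0,1,0,2,5,0,0,0,0,0,1,0,0,3,0,3,1,0,0,0,1,4,0,0,0,0,0,0]
Step 17: insert w at [9, 12, 28] -> counters=[0,0,0,1,0,4,0,4,0,2,0,2,6,0,0,0,0,0,1,0,0,3,0,3,1,0,0,0,2,4,0,0,0,0,0,0]
Step 18: delete no at [5, 7, 23] -> counters=[0,0,0,1,0,3,0,3,0,2,0,2,6,0,0,0,0,0,1,0,0,3,0,2,1,0,0,0,2,4,0,0,0,0,0,0]
Step 19: insert drh at [7, 12, 29] -> counters=[0,0,0,1,0,3,0,4,0,2,0,2,7,0,0,0,0,0,1,0,0,3,0,2,1,0,0,0,2,5,0,0,0,0,0,0]
Query opn: check counters[5]=3 counters[11]=2 counters[18]=1 -> maybe

Answer: maybe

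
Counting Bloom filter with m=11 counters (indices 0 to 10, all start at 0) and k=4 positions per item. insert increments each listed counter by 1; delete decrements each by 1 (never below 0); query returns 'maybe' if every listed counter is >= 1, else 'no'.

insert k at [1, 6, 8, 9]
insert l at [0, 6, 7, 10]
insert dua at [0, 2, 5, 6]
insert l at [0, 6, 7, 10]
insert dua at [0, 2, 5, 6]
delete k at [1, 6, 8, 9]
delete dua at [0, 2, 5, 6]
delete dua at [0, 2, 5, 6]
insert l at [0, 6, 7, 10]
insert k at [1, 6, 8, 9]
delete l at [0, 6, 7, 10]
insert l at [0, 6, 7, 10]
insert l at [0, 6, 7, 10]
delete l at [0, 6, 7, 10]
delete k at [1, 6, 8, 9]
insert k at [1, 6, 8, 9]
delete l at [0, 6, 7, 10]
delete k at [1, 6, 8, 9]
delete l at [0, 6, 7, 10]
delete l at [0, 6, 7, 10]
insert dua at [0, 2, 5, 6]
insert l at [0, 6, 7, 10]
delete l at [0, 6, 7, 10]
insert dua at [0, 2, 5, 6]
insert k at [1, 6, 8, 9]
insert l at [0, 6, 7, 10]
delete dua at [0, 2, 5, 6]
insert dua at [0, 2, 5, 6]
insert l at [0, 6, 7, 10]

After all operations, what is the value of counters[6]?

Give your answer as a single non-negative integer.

Answer: 5

Derivation:
Step 1: insert k at [1, 6, 8, 9] -> counters=[0,1,0,0,0,0,1,0,1,1,0]
Step 2: insert l at [0, 6, 7, 10] -> counters=[1,1,0,0,0,0,2,1,1,1,1]
Step 3: insert dua at [0, 2, 5, 6] -> counters=[2,1,1,0,0,1,3,1,1,1,1]
Step 4: insert l at [0, 6, 7, 10] -> counters=[3,1,1,0,0,1,4,2,1,1,2]
Step 5: insert dua at [0, 2, 5, 6] -> counters=[4,1,2,0,0,2,5,2,1,1,2]
Step 6: delete k at [1, 6, 8, 9] -> counters=[4,0,2,0,0,2,4,2,0,0,2]
Step 7: delete dua at [0, 2, 5, 6] -> counters=[3,0,1,0,0,1,3,2,0,0,2]
Step 8: delete dua at [0, 2, 5, 6] -> counters=[2,0,0,0,0,0,2,2,0,0,2]
Step 9: insert l at [0, 6, 7, 10] -> counters=[3,0,0,0,0,0,3,3,0,0,3]
Step 10: insert k at [1, 6, 8, 9] -> counters=[3,1,0,0,0,0,4,3,1,1,3]
Step 11: delete l at [0, 6, 7, 10] -> counters=[2,1,0,0,0,0,3,2,1,1,2]
Step 12: insert l at [0, 6, 7, 10] -> counters=[3,1,0,0,0,0,4,3,1,1,3]
Step 13: insert l at [0, 6, 7, 10] -> counters=[4,1,0,0,0,0,5,4,1,1,4]
Step 14: delete l at [0, 6, 7, 10] -> counters=[3,1,0,0,0,0,4,3,1,1,3]
Step 15: delete k at [1, 6, 8, 9] -> counters=[3,0,0,0,0,0,3,3,0,0,3]
Step 16: insert k at [1, 6, 8, 9] -> counters=[3,1,0,0,0,0,4,3,1,1,3]
Step 17: delete l at [0, 6, 7, 10] -> counters=[2,1,0,0,0,0,3,2,1,1,2]
Step 18: delete k at [1, 6, 8, 9] -> counters=[2,0,0,0,0,0,2,2,0,0,2]
Step 19: delete l at [0, 6, 7, 10] -> counters=[1,0,0,0,0,0,1,1,0,0,1]
Step 20: delete l at [0, 6, 7, 10] -> counters=[0,0,0,0,0,0,0,0,0,0,0]
Step 21: insert dua at [0, 2, 5, 6] -> counters=[1,0,1,0,0,1,1,0,0,0,0]
Step 22: insert l at [0, 6, 7, 10] -> counters=[2,0,1,0,0,1,2,1,0,0,1]
Step 23: delete l at [0, 6, 7, 10] -> counters=[1,0,1,0,0,1,1,0,0,0,0]
Step 24: insert dua at [0, 2, 5, 6] -> counters=[2,0,2,0,0,2,2,0,0,0,0]
Step 25: insert k at [1, 6, 8, 9] -> counters=[2,1,2,0,0,2,3,0,1,1,0]
Step 26: insert l at [0, 6, 7, 10] -> counters=[3,1,2,0,0,2,4,1,1,1,1]
Step 27: delete dua at [0, 2, 5, 6] -> counters=[2,1,1,0,0,1,3,1,1,1,1]
Step 28: insert dua at [0, 2, 5, 6] -> counters=[3,1,2,0,0,2,4,1,1,1,1]
Step 29: insert l at [0, 6, 7, 10] -> counters=[4,1,2,0,0,2,5,2,1,1,2]
Final counters=[4,1,2,0,0,2,5,2,1,1,2] -> counters[6]=5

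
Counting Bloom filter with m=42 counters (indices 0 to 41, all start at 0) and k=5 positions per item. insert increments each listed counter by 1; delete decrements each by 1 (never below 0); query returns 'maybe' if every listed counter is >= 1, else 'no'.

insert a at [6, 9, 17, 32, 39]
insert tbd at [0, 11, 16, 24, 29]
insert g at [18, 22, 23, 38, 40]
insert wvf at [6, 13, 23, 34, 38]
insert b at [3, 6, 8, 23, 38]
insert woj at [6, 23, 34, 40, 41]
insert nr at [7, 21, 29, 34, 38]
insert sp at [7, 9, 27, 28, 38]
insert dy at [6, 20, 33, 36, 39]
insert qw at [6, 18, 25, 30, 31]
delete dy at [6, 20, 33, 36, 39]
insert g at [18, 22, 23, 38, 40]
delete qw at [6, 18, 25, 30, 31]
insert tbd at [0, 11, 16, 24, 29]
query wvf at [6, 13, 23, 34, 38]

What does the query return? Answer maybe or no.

Step 1: insert a at [6, 9, 17, 32, 39] -> counters=[0,0,0,0,0,0,1,0,0,1,0,0,0,0,0,0,0,1,0,0,0,0,0,0,0,0,0,0,0,0,0,0,1,0,0,0,0,0,0,1,0,0]
Step 2: insert tbd at [0, 11, 16, 24, 29] -> counters=[1,0,0,0,0,0,1,0,0,1,0,1,0,0,0,0,1,1,0,0,0,0,0,0,1,0,0,0,0,1,0,0,1,0,0,0,0,0,0,1,0,0]
Step 3: insert g at [18, 22, 23, 38, 40] -> counters=[1,0,0,0,0,0,1,0,0,1,0,1,0,0,0,0,1,1,1,0,0,0,1,1,1,0,0,0,0,1,0,0,1,0,0,0,0,0,1,1,1,0]
Step 4: insert wvf at [6, 13, 23, 34, 38] -> counters=[1,0,0,0,0,0,2,0,0,1,0,1,0,1,0,0,1,1,1,0,0,0,1,2,1,0,0,0,0,1,0,0,1,0,1,0,0,0,2,1,1,0]
Step 5: insert b at [3, 6, 8, 23, 38] -> counters=[1,0,0,1,0,0,3,0,1,1,0,1,0,1,0,0,1,1,1,0,0,0,1,3,1,0,0,0,0,1,0,0,1,0,1,0,0,0,3,1,1,0]
Step 6: insert woj at [6, 23, 34, 40, 41] -> counters=[1,0,0,1,0,0,4,0,1,1,0,1,0,1,0,0,1,1,1,0,0,0,1,4,1,0,0,0,0,1,0,0,1,0,2,0,0,0,3,1,2,1]
Step 7: insert nr at [7, 21, 29, 34, 38] -> counters=[1,0,0,1,0,0,4,1,1,1,0,1,0,1,0,0,1,1,1,0,0,1,1,4,1,0,0,0,0,2,0,0,1,0,3,0,0,0,4,1,2,1]
Step 8: insert sp at [7, 9, 27, 28, 38] -> counters=[1,0,0,1,0,0,4,2,1,2,0,1,0,1,0,0,1,1,1,0,0,1,1,4,1,0,0,1,1,2,0,0,1,0,3,0,0,0,5,1,2,1]
Step 9: insert dy at [6, 20, 33, 36, 39] -> counters=[1,0,0,1,0,0,5,2,1,2,0,1,0,1,0,0,1,1,1,0,1,1,1,4,1,0,0,1,1,2,0,0,1,1,3,0,1,0,5,2,2,1]
Step 10: insert qw at [6, 18, 25, 30, 31] -> counters=[1,0,0,1,0,0,6,2,1,2,0,1,0,1,0,0,1,1,2,0,1,1,1,4,1,1,0,1,1,2,1,1,1,1,3,0,1,0,5,2,2,1]
Step 11: delete dy at [6, 20, 33, 36, 39] -> counters=[1,0,0,1,0,0,5,2,1,2,0,1,0,1,0,0,1,1,2,0,0,1,1,4,1,1,0,1,1,2,1,1,1,0,3,0,0,0,5,1,2,1]
Step 12: insert g at [18, 22, 23, 38, 40] -> counters=[1,0,0,1,0,0,5,2,1,2,0,1,0,1,0,0,1,1,3,0,0,1,2,5,1,1,0,1,1,2,1,1,1,0,3,0,0,0,6,1,3,1]
Step 13: delete qw at [6, 18, 25, 30, 31] -> counters=[1,0,0,1,0,0,4,2,1,2,0,1,0,1,0,0,1,1,2,0,0,1,2,5,1,0,0,1,1,2,0,0,1,0,3,0,0,0,6,1,3,1]
Step 14: insert tbd at [0, 11, 16, 24, 29] -> counters=[2,0,0,1,0,0,4,2,1,2,0,2,0,1,0,0,2,1,2,0,0,1,2,5,2,0,0,1,1,3,0,0,1,0,3,0,0,0,6,1,3,1]
Query wvf: check counters[6]=4 counters[13]=1 counters[23]=5 counters[34]=3 counters[38]=6 -> maybe

Answer: maybe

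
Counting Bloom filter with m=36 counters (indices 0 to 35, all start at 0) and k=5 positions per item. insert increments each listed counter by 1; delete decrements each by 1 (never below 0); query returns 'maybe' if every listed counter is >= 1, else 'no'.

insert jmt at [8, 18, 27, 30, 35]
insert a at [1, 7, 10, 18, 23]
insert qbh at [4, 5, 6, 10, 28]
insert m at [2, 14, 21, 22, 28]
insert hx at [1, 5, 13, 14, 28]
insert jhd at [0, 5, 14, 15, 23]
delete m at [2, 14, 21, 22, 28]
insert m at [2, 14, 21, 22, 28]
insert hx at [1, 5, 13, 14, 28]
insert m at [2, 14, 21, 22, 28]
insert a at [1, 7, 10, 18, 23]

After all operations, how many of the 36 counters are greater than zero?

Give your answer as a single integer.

Step 1: insert jmt at [8, 18, 27, 30, 35] -> counters=[0,0,0,0,0,0,0,0,1,0,0,0,0,0,0,0,0,0,1,0,0,0,0,0,0,0,0,1,0,0,1,0,0,0,0,1]
Step 2: insert a at [1, 7, 10, 18, 23] -> counters=[0,1,0,0,0,0,0,1,1,0,1,0,0,0,0,0,0,0,2,0,0,0,0,1,0,0,0,1,0,0,1,0,0,0,0,1]
Step 3: insert qbh at [4, 5, 6, 10, 28] -> counters=[0,1,0,0,1,1,1,1,1,0,2,0,0,0,0,0,0,0,2,0,0,0,0,1,0,0,0,1,1,0,1,0,0,0,0,1]
Step 4: insert m at [2, 14, 21, 22, 28] -> counters=[0,1,1,0,1,1,1,1,1,0,2,0,0,0,1,0,0,0,2,0,0,1,1,1,0,0,0,1,2,0,1,0,0,0,0,1]
Step 5: insert hx at [1, 5, 13, 14, 28] -> counters=[0,2,1,0,1,2,1,1,1,0,2,0,0,1,2,0,0,0,2,0,0,1,1,1,0,0,0,1,3,0,1,0,0,0,0,1]
Step 6: insert jhd at [0, 5, 14, 15, 23] -> counters=[1,2,1,0,1,3,1,1,1,0,2,0,0,1,3,1,0,0,2,0,0,1,1,2,0,0,0,1,3,0,1,0,0,0,0,1]
Step 7: delete m at [2, 14, 21, 22, 28] -> counters=[1,2,0,0,1,3,1,1,1,0,2,0,0,1,2,1,0,0,2,0,0,0,0,2,0,0,0,1,2,0,1,0,0,0,0,1]
Step 8: insert m at [2, 14, 21, 22, 28] -> counters=[1,2,1,0,1,3,1,1,1,0,2,0,0,1,3,1,0,0,2,0,0,1,1,2,0,0,0,1,3,0,1,0,0,0,0,1]
Step 9: insert hx at [1, 5, 13, 14, 28] -> counters=[1,3,1,0,1,4,1,1,1,0,2,0,0,2,4,1,0,0,2,0,0,1,1,2,0,0,0,1,4,0,1,0,0,0,0,1]
Step 10: insert m at [2, 14, 21, 22, 28] -> counters=[1,3,2,0,1,4,1,1,1,0,2,0,0,2,5,1,0,0,2,0,0,2,2,2,0,0,0,1,5,0,1,0,0,0,0,1]
Step 11: insert a at [1, 7, 10, 18, 23] -> counters=[1,4,2,0,1,4,1,2,1,0,3,0,0,2,5,1,0,0,3,0,0,2,2,3,0,0,0,1,5,0,1,0,0,0,0,1]
Final counters=[1,4,2,0,1,4,1,2,1,0,3,0,0,2,5,1,0,0,3,0,0,2,2,3,0,0,0,1,5,0,1,0,0,0,0,1] -> 20 nonzero

Answer: 20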